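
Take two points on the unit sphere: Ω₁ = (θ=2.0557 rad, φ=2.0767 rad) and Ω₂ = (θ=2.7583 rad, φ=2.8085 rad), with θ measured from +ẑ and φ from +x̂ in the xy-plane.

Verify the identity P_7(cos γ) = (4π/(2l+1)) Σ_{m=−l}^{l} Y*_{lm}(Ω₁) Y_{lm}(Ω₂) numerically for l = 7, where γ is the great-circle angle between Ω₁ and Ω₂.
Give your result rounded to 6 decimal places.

0.212155

Expand P_7 via completeness: Σ_{m} conj(Y_{7,m}) at Ω₁ times Y_{7,m} at Ω₂ —
  m=-7: Y*=-0.082563+0.195426i  Y=+0.000353-0.000371i  product +0.000043+0.000100i
  m=-6: Y*=-0.415864+0.044319i  Y=+0.001969-0.004319i  product -0.000627+0.001884i
  m=-5: Y*=-0.208497-0.296999i  Y=+0.002583-0.027207i  product -0.008619+0.004905i
  m=-4: Y*=-0.016089+0.033069i  Y=-0.025725-0.105843i  product +0.003914+0.000852i
  m=-3: Y*=-0.351107+0.018656i  Y=-0.162848-0.253218i  product +0.061901+0.085869i
  m=-2: Y*=-0.065064-0.104013i  Y=-0.417736-0.328367i  product -0.006975+0.064815i
  m=-1: Y*=-0.146903+0.265172i  Y=-0.404069-0.139802i  product +0.096431-0.086611i
  m=+0: Y*=-0.163162-0.000000i  Y=+0.238381+0.000000i  product -0.038895-0.000000i
  m=+1: Y*=+0.146903+0.265172i  Y=+0.404069-0.139802i  product +0.096431+0.086611i
  m=+2: Y*=-0.065064+0.104013i  Y=-0.417736+0.328367i  product -0.006975-0.064815i
  m=+3: Y*=+0.351107+0.018656i  Y=+0.162848-0.253218i  product +0.061901-0.085869i
  m=+4: Y*=-0.016089-0.033069i  Y=-0.025725+0.105843i  product +0.003914-0.000852i
  m=+5: Y*=+0.208497-0.296999i  Y=-0.002583-0.027207i  product -0.008619-0.004905i
  m=+6: Y*=-0.415864-0.044319i  Y=+0.001969+0.004319i  product -0.000627-0.001884i
  m=+7: Y*=+0.082563+0.195426i  Y=-0.000353-0.000371i  product +0.000043-0.000100i
Σ over m = +0.253241-0.000000i; ×(4π/15) → +0.212155-0.000000i. Real part: 0.212155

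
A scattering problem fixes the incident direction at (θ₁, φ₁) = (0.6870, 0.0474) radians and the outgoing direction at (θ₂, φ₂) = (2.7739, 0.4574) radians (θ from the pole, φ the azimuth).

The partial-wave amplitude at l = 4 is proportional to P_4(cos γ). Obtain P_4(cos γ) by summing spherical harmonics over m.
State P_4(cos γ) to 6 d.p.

-0.307973

Expand P_4 via completeness: Σ_{m} conj(Y_{4,m}) at Ω₁ times Y_{4,m} at Ω₂ —
  [-4]  conj(Y_{4,-4})(Ω₁) = 0.07032 + 0.01349j ; Y_{4,-4}(Ω₂) = -0.00189 - 0.00714j ; Δ = -0.00004 - 0.00053j
  [-3]  conj(Y_{4,-3})(Ω₁) = 0.24438 + 0.03499j ; Y_{4,-3}(Ω₂) = -0.01070 + 0.05318j ; Δ = -0.00448 + 0.01262j
  [-2]  conj(Y_{4,-2})(Ω₁) = 0.42655 + 0.04056j ; Y_{4,-2}(Ω₂) = 0.13434 - 0.17454j ; Δ = 0.06438 - 0.06900j
  [-1]  conj(Y_{4,-1})(Ω₁) = 0.27443 + 0.01302j ; Y_{4,-1}(Ω₂) = -0.44073 + 0.21693j ; Δ = -0.12378 + 0.05380j
  [+0]  conj(Y_{4,0})(Ω₁) = -0.25670 + 0.00000j ; Y_{4,0}(Ω₂) = 0.36134 + 0.00000j ; Δ = -0.09276 + 0.00000j
  [+1]  conj(Y_{4,1})(Ω₁) = -0.27443 + 0.01302j ; Y_{4,1}(Ω₂) = 0.44073 + 0.21693j ; Δ = -0.12378 - 0.05380j
  [+2]  conj(Y_{4,2})(Ω₁) = 0.42655 - 0.04056j ; Y_{4,2}(Ω₂) = 0.13434 + 0.17454j ; Δ = 0.06438 + 0.06900j
  [+3]  conj(Y_{4,3})(Ω₁) = -0.24438 + 0.03499j ; Y_{4,3}(Ω₂) = 0.01070 + 0.05318j ; Δ = -0.00448 - 0.01262j
  [+4]  conj(Y_{4,4})(Ω₁) = 0.07032 - 0.01349j ; Y_{4,4}(Ω₂) = -0.00189 + 0.00714j ; Δ = -0.00004 + 0.00053j
Total Σ_m = -0.22057 + 0.00000j. Multiply by 1.396263: -0.30797 + 0.00000j. P_4(cos γ) = -0.307973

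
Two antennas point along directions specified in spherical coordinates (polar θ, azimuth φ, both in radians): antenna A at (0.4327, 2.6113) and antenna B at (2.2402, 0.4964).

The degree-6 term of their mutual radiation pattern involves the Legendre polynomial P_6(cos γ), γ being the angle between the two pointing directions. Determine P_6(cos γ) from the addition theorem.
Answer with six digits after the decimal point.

Summing Y*_{l m}(θ₁,φ₁)·Y_{l m}(θ₂,φ₂) over m ∈ [−6, 6]; prefactor 4π/(2·6+1) = 0.966644:
  m=-6: Y*=-0.002624+0.000105i  Y=-0.110853-0.018253i  product +0.000293+0.000036i
  m=-5: Y*=+0.017377+0.009271i  Y=+0.243355+0.188710i  product +0.002479+0.005535i
  m=-4: Y*=-0.046532-0.075833i  Y=-0.175932-0.399524i  product -0.022110+0.031932i
  m=-3: Y*=+0.005311+0.264424i  Y=-0.019628+0.240021i  product -0.063572-0.003916i
  m=-2: Y*=+0.239969-0.428794i  Y=-0.113613+0.174171i  product +0.047420+0.090512i
  m=-1: Y*=-0.363972+0.213401i  Y=+0.292398-0.158373i  product -0.072628+0.120041i
  m=+0: Y*=-0.197634-0.000000i  Y=+0.121736+0.000000i  product -0.024059-0.000000i
  m=+1: Y*=+0.363972+0.213401i  Y=-0.292398-0.158373i  product -0.072628-0.120041i
  m=+2: Y*=+0.239969+0.428794i  Y=-0.113613-0.174171i  product +0.047420-0.090512i
  m=+3: Y*=-0.005311+0.264424i  Y=+0.019628+0.240021i  product -0.063572+0.003916i
  m=+4: Y*=-0.046532+0.075833i  Y=-0.175932+0.399524i  product -0.022110-0.031932i
  m=+5: Y*=-0.017377+0.009271i  Y=-0.243355+0.188710i  product +0.002479-0.005535i
  m=+6: Y*=-0.002624-0.000105i  Y=-0.110853+0.018253i  product +0.000293-0.000036i
Accumulated sum -0.240295-0.000000i; after 4π/(2l+1) scaling, -0.232280-0.000000i ⇒ P_6 = -0.232280

-0.232280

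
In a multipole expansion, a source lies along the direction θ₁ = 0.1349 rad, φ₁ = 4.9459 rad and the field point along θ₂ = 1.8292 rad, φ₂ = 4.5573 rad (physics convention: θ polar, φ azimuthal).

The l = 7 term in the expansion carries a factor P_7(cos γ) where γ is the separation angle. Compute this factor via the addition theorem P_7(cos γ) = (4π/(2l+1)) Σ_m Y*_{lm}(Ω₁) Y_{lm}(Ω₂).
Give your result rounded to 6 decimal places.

Expand P_7 via completeness: Σ_{m} conj(Y_{7,m}) at Ω₁ times Y_{7,m} at Ω₂ —
  [-7]  conj(Y_{7,-7})(Ω₁) = -0.00000 - 0.00000j ; Y_{7,-7}(Ω₂) = 0.34922 - 0.18411j ; Δ = -0.00000 + 0.00000j
  [-6]  conj(Y_{7,-6})(Ω₁) = -0.00000 - 0.00001j ; Y_{7,-6}(Ω₂) = 0.23324 + 0.31310j ; Δ = 0.00000 - 0.00000j
  [-5]  conj(Y_{7,-5})(Ω₁) = 0.00017 - 0.00007j ; Y_{7,-5}(Ω₂) = 0.03278 - 0.03344j ; Δ = 0.00000 - 0.00001j
  [-4]  conj(Y_{7,-4})(Ω₁) = 0.00138 + 0.00187j ; Y_{7,-4}(Ω₂) = 0.28676 + 0.20488j ; Δ = 0.00001 + 0.00082j
  [-3]  conj(Y_{7,-3})(Ω₁) = -0.01320 + 0.01565j ; Y_{7,-3}(Ω₂) = -0.03140 + 0.06254j ; Δ = -0.00056 - 0.00132j
  [-2]  conj(Y_{7,-2})(Ω₁) = -0.11234 - 0.05664j ; Y_{7,-2}(Ω₂) = 0.29989 + 0.09612j ; Δ = -0.02824 - 0.02778j
  [-1]  conj(Y_{7,-1})(Ω₁) = 0.11220 - 0.47171j ; Y_{7,-1}(Ω₂) = -0.01740 + 0.11130j ; Δ = 0.05055 + 0.02070j
  [+0]  conj(Y_{7,0})(Ω₁) = 0.83124 + 0.00000j ; Y_{7,0}(Ω₂) = 0.30128 + 0.00000j ; Δ = 0.25044 + 0.00000j
  [+1]  conj(Y_{7,1})(Ω₁) = -0.11220 - 0.47171j ; Y_{7,1}(Ω₂) = 0.01740 + 0.11130j ; Δ = 0.05055 - 0.02070j
  [+2]  conj(Y_{7,2})(Ω₁) = -0.11234 + 0.05664j ; Y_{7,2}(Ω₂) = 0.29989 - 0.09612j ; Δ = -0.02824 + 0.02778j
  [+3]  conj(Y_{7,3})(Ω₁) = 0.01320 + 0.01565j ; Y_{7,3}(Ω₂) = 0.03140 + 0.06254j ; Δ = -0.00056 + 0.00132j
  [+4]  conj(Y_{7,4})(Ω₁) = 0.00138 - 0.00187j ; Y_{7,4}(Ω₂) = 0.28676 - 0.20488j ; Δ = 0.00001 - 0.00082j
  [+5]  conj(Y_{7,5})(Ω₁) = -0.00017 - 0.00007j ; Y_{7,5}(Ω₂) = -0.03278 - 0.03344j ; Δ = 0.00000 + 0.00001j
  [+6]  conj(Y_{7,6})(Ω₁) = -0.00000 + 0.00001j ; Y_{7,6}(Ω₂) = 0.23324 - 0.31310j ; Δ = 0.00000 + 0.00000j
  [+7]  conj(Y_{7,7})(Ω₁) = 0.00000 - 0.00000j ; Y_{7,7}(Ω₂) = -0.34922 - 0.18411j ; Δ = -0.00000 - 0.00000j
Accumulated sum 0.29395 - 0.00000j; after 4π/(2l+1) scaling, 0.24626 - 0.00000j ⇒ P_7 = 0.246263

0.246263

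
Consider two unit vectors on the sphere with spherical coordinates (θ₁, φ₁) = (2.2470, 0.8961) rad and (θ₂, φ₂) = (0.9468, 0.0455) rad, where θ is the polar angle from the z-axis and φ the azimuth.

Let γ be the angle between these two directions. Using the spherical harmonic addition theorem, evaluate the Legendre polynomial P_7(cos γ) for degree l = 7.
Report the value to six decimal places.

Summing Y*_{l m}(θ₁,φ₁)·Y_{l m}(θ₂,φ₂) over m ∈ [−7, 7]; prefactor 4π/(2·7+1) = 0.837758:
  m=-7: Y*=0.08779 - 0.00092j  Y=0.11010 - 0.03630j  product 0.00963 - 0.00329j
  m=-6: Y*=-0.16249 + 0.20756j  Y=0.30074 - 0.08420j  product -0.03139 + 0.07610j
  m=-5: Y*=-0.09959 - 0.42175j  Y=0.43264 - 0.10016j  product -0.08533 - 0.17249j
  m=-4: Y*=0.32122 + 0.15233j  Y=0.26305 - 0.04841j  product 0.09187 + 0.02452j
  m=-3: Y*=0.04309 - 0.02099j  Y=-0.16788 + 0.02306j  product -0.00675 + 0.00452j
  m=-2: Y*=-0.08040 + 0.35720j  Y=-0.35296 + 0.03221j  product 0.01687 - 0.12866j
  m=-1: Y*=-0.07108 - 0.08886j  Y=0.02413 - 0.00110j  product -0.00181 - 0.00207j
  m=+0: Y*=-0.33514 + 0.00000j  Y=0.35268 + 0.00000j  product -0.11820 + 0.00000j
  m=+1: Y*=0.07108 - 0.08886j  Y=-0.02413 - 0.00110j  product -0.00181 + 0.00207j
  m=+2: Y*=-0.08040 - 0.35720j  Y=-0.35296 - 0.03221j  product 0.01687 + 0.12866j
  m=+3: Y*=-0.04309 - 0.02099j  Y=0.16788 + 0.02306j  product -0.00675 - 0.00452j
  m=+4: Y*=0.32122 - 0.15233j  Y=0.26305 + 0.04841j  product 0.09187 - 0.02452j
  m=+5: Y*=0.09959 - 0.42175j  Y=-0.43264 - 0.10016j  product -0.08533 + 0.17249j
  m=+6: Y*=-0.16249 - 0.20756j  Y=0.30074 + 0.08420j  product -0.03139 - 0.07610j
  m=+7: Y*=-0.08779 - 0.00092j  Y=-0.11010 - 0.03630j  product 0.00963 + 0.00329j
Σ over m = -0.13201 + 0.00000j; ×(4π/15) → -0.11059 + 0.00000j. Real part: -0.110591

-0.110591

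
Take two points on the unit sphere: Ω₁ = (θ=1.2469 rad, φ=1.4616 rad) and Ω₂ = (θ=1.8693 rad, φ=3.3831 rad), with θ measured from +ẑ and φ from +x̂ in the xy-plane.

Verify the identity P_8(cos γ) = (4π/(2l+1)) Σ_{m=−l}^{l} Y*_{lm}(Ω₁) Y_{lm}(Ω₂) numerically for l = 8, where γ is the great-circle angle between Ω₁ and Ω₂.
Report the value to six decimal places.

-0.262422

Expand P_8 via completeness: Σ_{m} conj(Y_{8,m}) at Ω₁ times Y_{8,m} at Ω₂ —
  term(m=-8) = -0.11394 - 0.03979j   from Y*(Ω₁)=0.21590 - 0.25777j, Y(Ω₂)=-0.12687 - 0.33577j
  term(m=-7) = -0.12646 + 0.15427j   from Y*(Ω₁)=-0.31249 - 0.32592j, Y(Ω₂)=-0.05278 - 0.43862j
  term(m=-6) = 0.00616 + 0.01043j   from Y*(Ω₁)=-0.11252 + 0.08646j, Y(Ω₂)=0.01036 - 0.08469j
  term(m=-5) = 0.09370 - 0.01731j   from Y*(Ω₁)=-0.15235 - 0.25074j, Y(Ω₂)=-0.11540 + 0.30357j
  term(m=-4) = 0.00951 - 0.05605j   from Y*(Ω₁)=-0.23933 + 0.11173j, Y(Ω₂)=-0.12239 + 0.17708j
  term(m=-3) = -0.03689 - 0.02105j   from Y*(Ω₁)=-0.05842 - 0.17190j, Y(Ω₂)=0.17517 - 0.15504j
  term(m=-2) = -0.05860 + 0.04950j   from Y*(Ω₁)=-0.28980 + 0.06432j, Y(Ω₂)=0.22884 - 0.12001j
  term(m=-1) = 0.00836 + 0.02285j   from Y*(Ω₁)=-0.01402 - 0.12788j, Y(Ω₂)=-0.18365 + 0.04524j
  term(m=+0) = 0.08132 + 0.00000j   from Y*(Ω₁)=-0.30288 + 0.00000j, Y(Ω₂)=-0.26850 + 0.00000j
  term(m=+1) = 0.00836 - 0.02285j   from Y*(Ω₁)=0.01402 - 0.12788j, Y(Ω₂)=0.18365 + 0.04524j
  term(m=+2) = -0.05860 - 0.04950j   from Y*(Ω₁)=-0.28980 - 0.06432j, Y(Ω₂)=0.22884 + 0.12001j
  term(m=+3) = -0.03689 + 0.02105j   from Y*(Ω₁)=0.05842 - 0.17190j, Y(Ω₂)=-0.17517 - 0.15504j
  term(m=+4) = 0.00951 + 0.05605j   from Y*(Ω₁)=-0.23933 - 0.11173j, Y(Ω₂)=-0.12239 - 0.17708j
  term(m=+5) = 0.09370 + 0.01731j   from Y*(Ω₁)=0.15235 - 0.25074j, Y(Ω₂)=0.11540 + 0.30357j
  term(m=+6) = 0.00616 - 0.01043j   from Y*(Ω₁)=-0.11252 - 0.08646j, Y(Ω₂)=0.01036 + 0.08469j
  term(m=+7) = -0.12646 - 0.15427j   from Y*(Ω₁)=0.31249 - 0.32592j, Y(Ω₂)=0.05278 - 0.43862j
  term(m=+8) = -0.11394 + 0.03979j   from Y*(Ω₁)=0.21590 + 0.25777j, Y(Ω₂)=-0.12687 + 0.33577j
Total Σ_m = -0.35501 + 0.00000j. Multiply by 0.739198: -0.26242 + 0.00000j. P_8(cos γ) = -0.262422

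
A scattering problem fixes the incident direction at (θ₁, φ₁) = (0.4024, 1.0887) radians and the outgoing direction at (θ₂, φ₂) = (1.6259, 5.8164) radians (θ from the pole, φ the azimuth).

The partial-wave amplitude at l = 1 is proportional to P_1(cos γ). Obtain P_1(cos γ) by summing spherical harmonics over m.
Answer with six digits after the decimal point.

-0.044690

Addition theorem: P_1(cos γ) = (4π/3) Σ_m Y*_{lm}(Ω₁) Y_{lm}(Ω₂), m = −1…1:
  [-1]  conj(Y_{1,-1})(Ω₁) = +0.062733+0.119884i ; Y_{1,-1}(Ω₂) = +0.308065+0.155243i ; Δ = +0.000715+0.046671i
  [+0]  conj(Y_{1,0})(Ω₁) = +0.449575-0.000000i ; Y_{1,0}(Ω₂) = -0.026910+0.000000i ; Δ = -0.012098+0.000000i
  [+1]  conj(Y_{1,1})(Ω₁) = -0.062733+0.119884i ; Y_{1,1}(Ω₂) = -0.308065+0.155243i ; Δ = +0.000715-0.046671i
Accumulated sum -0.010669+0.000000i; after 4π/(2l+1) scaling, -0.044690+0.000000i ⇒ P_1 = -0.044690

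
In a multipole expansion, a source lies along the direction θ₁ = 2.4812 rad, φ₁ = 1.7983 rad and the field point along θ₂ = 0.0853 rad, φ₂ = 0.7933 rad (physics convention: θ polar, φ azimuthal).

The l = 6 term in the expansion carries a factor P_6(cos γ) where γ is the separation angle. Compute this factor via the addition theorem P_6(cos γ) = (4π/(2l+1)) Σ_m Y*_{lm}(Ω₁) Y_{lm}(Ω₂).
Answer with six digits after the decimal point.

Term-by-term m-sum for l=6 (normalisation 4π/13 = 0.966644):
  [-6]  conj(Y_{6,-6})(Ω₁) = (-0.005259, -0.025196) ; Y_{6,-6}(Ω₂) = (0.000000, 0.000000) ; Δ = (0.000000, -0.000000)
  [-5]  conj(Y_{6,-5})(Ω₁) = (0.104186, -0.048196) ; Y_{6,-5}(Ω₂) = (-0.000005, 0.000005) ; Δ = (-0.000000, 0.000001)
  [-4]  conj(Y_{6,-4})(Ω₁) = (0.181714, 0.233759) ; Y_{6,-4}(Ω₂) = (-0.000186, 0.000006) ; Δ = (-0.000035, -0.000042)
  [-3]  conj(Y_{6,-3})(Ω₁) = (-0.289167, 0.355756) ; Y_{6,-3}(Ω₂) = (-0.002300, -0.002194) ; Δ = (0.001446, -0.000184)
  [-2]  conj(Y_{6,-2})(Ω₁) = (-0.287397, -0.140608) ; Y_{6,-2}(Ω₂) = (-0.000585, -0.037001) ; Δ = (-0.005035, 0.010716)
  [-1]  conj(Y_{6,-1})(Ω₁) = (-0.039337, 0.169914) ; Y_{6,-1}(Ω₂) = (0.189890, -0.192915) ; Δ = (0.025309, 0.039854)
  [+0]  conj(Y_{6,0})(Ω₁) = (-0.381534, -0.000000) ; Y_{6,0}(Ω₂) = (0.940850, 0.000000) ; Δ = (-0.358966, -0.000000)
  [+1]  conj(Y_{6,1})(Ω₁) = (0.039337, 0.169914) ; Y_{6,1}(Ω₂) = (-0.189890, -0.192915) ; Δ = (0.025309, -0.039854)
  [+2]  conj(Y_{6,2})(Ω₁) = (-0.287397, 0.140608) ; Y_{6,2}(Ω₂) = (-0.000585, 0.037001) ; Δ = (-0.005035, -0.010716)
  [+3]  conj(Y_{6,3})(Ω₁) = (0.289167, 0.355756) ; Y_{6,3}(Ω₂) = (0.002300, -0.002194) ; Δ = (0.001446, 0.000184)
  [+4]  conj(Y_{6,4})(Ω₁) = (0.181714, -0.233759) ; Y_{6,4}(Ω₂) = (-0.000186, -0.000006) ; Δ = (-0.000035, 0.000042)
  [+5]  conj(Y_{6,5})(Ω₁) = (-0.104186, -0.048196) ; Y_{6,5}(Ω₂) = (0.000005, 0.000005) ; Δ = (-0.000000, -0.000001)
  [+6]  conj(Y_{6,6})(Ω₁) = (-0.005259, 0.025196) ; Y_{6,6}(Ω₂) = (0.000000, -0.000000) ; Δ = (0.000000, 0.000000)
Σ over m = (-0.315596, 0.000000); ×(4π/13) → (-0.305069, 0.000000). Real part: -0.305069

-0.305069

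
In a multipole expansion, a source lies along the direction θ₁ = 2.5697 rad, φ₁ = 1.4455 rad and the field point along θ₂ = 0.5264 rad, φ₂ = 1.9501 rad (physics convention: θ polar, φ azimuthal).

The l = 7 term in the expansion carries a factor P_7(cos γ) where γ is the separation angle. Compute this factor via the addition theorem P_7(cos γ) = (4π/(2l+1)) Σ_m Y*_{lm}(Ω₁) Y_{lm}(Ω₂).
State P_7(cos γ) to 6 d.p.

Summing Y*_{l m}(θ₁,φ₁)·Y_{l m}(θ₂,φ₂) over m ∈ [−7, 7]; prefactor 4π/(2·7+1) = 0.837758:
  [-7]  conj(Y_{7,-7})(Ω₁) = -0.00523 - 0.00435j ; Y_{7,-7}(Ω₂) = 0.00189 - 0.00357j ; Δ = -0.00003 + 0.00001j
  [-6]  conj(Y_{7,-6})(Ω₁) = 0.02888 - 0.02701j ; Y_{7,-6}(Ω₂) = 0.01686 + 0.01982j ; Δ = 0.00102 + 0.00012j
  [-5]  conj(Y_{7,-5})(Ω₁) = 0.08184 + 0.11308j ; Y_{7,-5}(Ω₂) = -0.09703 + 0.03277j ; Δ = -0.01165 - 0.00829j
  [-4]  conj(Y_{7,-4})(Ω₁) = -0.28754 + 0.15752j ; Y_{7,-4}(Ω₂) = 0.01455 - 0.27125j ; Δ = 0.03854 + 0.08028j
  [-3]  conj(Y_{7,-3})(Ω₁) = -0.17917 - 0.45399j ; Y_{7,-3}(Ω₂) = 0.42768 + 0.19764j ; Δ = 0.01310 - 0.22957j
  [-2]  conj(Y_{7,-2})(Ω₁) = 0.32538 - 0.08329j ; Y_{7,-2}(Ω₂) = -0.31438 + 0.29797j ; Δ = -0.07748 + 0.12314j
  [-1]  conj(Y_{7,-1})(Ω₁) = -0.02319 - 0.18414j ; Y_{7,-1}(Ω₂) = 0.01763 + 0.04422j ; Δ = 0.00773 - 0.00427j
  [+0]  conj(Y_{7,0})(Ω₁) = 0.40689 + 0.00000j ; Y_{7,0}(Ω₂) = -0.44724 + 0.00000j ; Δ = -0.18197 + 0.00000j
  [+1]  conj(Y_{7,1})(Ω₁) = 0.02319 - 0.18414j ; Y_{7,1}(Ω₂) = -0.01763 + 0.04422j ; Δ = 0.00773 + 0.00427j
  [+2]  conj(Y_{7,2})(Ω₁) = 0.32538 + 0.08329j ; Y_{7,2}(Ω₂) = -0.31438 - 0.29797j ; Δ = -0.07748 - 0.12314j
  [+3]  conj(Y_{7,3})(Ω₁) = 0.17917 - 0.45399j ; Y_{7,3}(Ω₂) = -0.42768 + 0.19764j ; Δ = 0.01310 + 0.22957j
  [+4]  conj(Y_{7,4})(Ω₁) = -0.28754 - 0.15752j ; Y_{7,4}(Ω₂) = 0.01455 + 0.27125j ; Δ = 0.03854 - 0.08028j
  [+5]  conj(Y_{7,5})(Ω₁) = -0.08184 + 0.11308j ; Y_{7,5}(Ω₂) = 0.09703 + 0.03277j ; Δ = -0.01165 + 0.00829j
  [+6]  conj(Y_{7,6})(Ω₁) = 0.02888 + 0.02701j ; Y_{7,6}(Ω₂) = 0.01686 - 0.01982j ; Δ = 0.00102 - 0.00012j
  [+7]  conj(Y_{7,7})(Ω₁) = 0.00523 - 0.00435j ; Y_{7,7}(Ω₂) = -0.00189 - 0.00357j ; Δ = -0.00003 - 0.00001j
Total Σ_m = -0.23947 + 0.00000j. Multiply by 0.837758: -0.20062 + 0.00000j. P_7(cos γ) = -0.200620

-0.200620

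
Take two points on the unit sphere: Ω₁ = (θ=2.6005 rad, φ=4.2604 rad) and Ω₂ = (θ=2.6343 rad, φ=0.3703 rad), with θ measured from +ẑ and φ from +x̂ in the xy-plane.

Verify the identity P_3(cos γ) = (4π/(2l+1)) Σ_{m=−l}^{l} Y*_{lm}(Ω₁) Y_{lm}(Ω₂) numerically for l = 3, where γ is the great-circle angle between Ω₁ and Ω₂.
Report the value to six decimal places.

-0.395826

Expand P_3 via completeness: Σ_{m} conj(Y_{3,m}) at Ω₁ times Y_{3,m} at Ω₂ —
  m=-3: (0.055703, 0.012154) × (0.021233, -0.042868) = (0.001704, -0.002130)  (running Σ = (0.001704, -0.002130))
  m=-2: (0.143737, -0.182619) × (-0.155603, 0.142251) = (0.003612, 0.048863)  (running Σ = (0.005316, 0.046733))
  m=-1: (-0.194371, -0.400344) × (0.412734, -0.160227) = (-0.144369, -0.134092)  (running Σ = (-0.139054, -0.087359))
  m=0: (-0.215430, -0.000000) × (-0.267445, 0.000000) = (0.057616, 0.000000)  (running Σ = (-0.081438, -0.087359))
  m=1: (0.194371, -0.400344) × (-0.412734, -0.160227) = (-0.144369, 0.134092)  (running Σ = (-0.225808, 0.046733))
  m=2: (0.143737, 0.182619) × (-0.155603, -0.142251) = (0.003612, -0.048863)  (running Σ = (-0.222196, -0.002130))
  m=3: (-0.055703, 0.012154) × (-0.021233, -0.042868) = (0.001704, 0.002130)  (running Σ = (-0.220492, -0.000000))
Σ over m = (-0.220492, -0.000000); ×(4π/7) → (-0.395826, -0.000000). Real part: -0.395826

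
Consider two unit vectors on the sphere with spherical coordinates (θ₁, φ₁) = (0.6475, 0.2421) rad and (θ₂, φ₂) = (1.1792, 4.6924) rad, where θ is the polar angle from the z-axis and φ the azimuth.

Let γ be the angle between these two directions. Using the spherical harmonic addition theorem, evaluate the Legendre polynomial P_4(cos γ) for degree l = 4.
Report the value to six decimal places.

0.281915

Expand P_4 via completeness: Σ_{m} conj(Y_{4,m}) at Ω₁ times Y_{4,m} at Ω₂ —
  [-4]  conj(Y_{4,-4})(Ω₁) = 0.03319 + 0.04827j ; Y_{4,-4}(Ω₂) = 0.32197 + 0.02580j ; Δ = 0.00944 + 0.01640j
  [-3]  conj(Y_{4,-3})(Ω₁) = 0.16381 + 0.14551j ; Y_{4,-3}(Ω₂) = 0.02261 - 0.37656j ; Δ = 0.05849 - 0.05839j
  [-2]  conj(Y_{4,-2})(Ω₁) = 0.37198 + 0.19565j ; Y_{4,-2}(Ω₂) = -0.00562 - 0.00022j ; Δ = -0.00205 - 0.00118j
  [-1]  conj(Y_{4,-1})(Ω₁) = 0.32109 + 0.07929j ; Y_{4,-1}(Ω₂) = 0.00661 - 0.33044j ; Δ = 0.02832 - 0.10557j
  [+0]  conj(Y_{4,0})(Ω₁) = -0.20315 + 0.00000j ; Y_{4,0}(Ω₂) = -0.06637 + 0.00000j ; Δ = 0.01348 + 0.00000j
  [+1]  conj(Y_{4,1})(Ω₁) = -0.32109 + 0.07929j ; Y_{4,1}(Ω₂) = -0.00661 - 0.33044j ; Δ = 0.02832 + 0.10557j
  [+2]  conj(Y_{4,2})(Ω₁) = 0.37198 - 0.19565j ; Y_{4,2}(Ω₂) = -0.00562 + 0.00022j ; Δ = -0.00205 + 0.00118j
  [+3]  conj(Y_{4,3})(Ω₁) = -0.16381 + 0.14551j ; Y_{4,3}(Ω₂) = -0.02261 - 0.37656j ; Δ = 0.05849 + 0.05839j
  [+4]  conj(Y_{4,4})(Ω₁) = 0.03319 - 0.04827j ; Y_{4,4}(Ω₂) = 0.32197 - 0.02580j ; Δ = 0.00944 - 0.01640j
Total Σ_m = 0.20191 - 0.00000j. Multiply by 1.396263: 0.28192 - 0.00000j. P_4(cos γ) = 0.281915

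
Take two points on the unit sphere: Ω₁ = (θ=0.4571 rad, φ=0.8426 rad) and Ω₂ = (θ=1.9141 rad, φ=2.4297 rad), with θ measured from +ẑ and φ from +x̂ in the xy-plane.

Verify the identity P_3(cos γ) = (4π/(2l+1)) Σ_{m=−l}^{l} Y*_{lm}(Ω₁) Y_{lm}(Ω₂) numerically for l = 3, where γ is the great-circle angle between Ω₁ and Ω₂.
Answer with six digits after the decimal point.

Summing Y*_{l m}(θ₁,φ₁)·Y_{l m}(θ₂,φ₂) over m ∈ [−3, 3]; prefactor 4π/(2·3+1) = 1.795196:
  m=-3: Y*=(-0.029321, 0.020659)  Y=(0.186485, -0.294247)  product (0.000611, 0.012480)
  m=-2: Y*=(-0.020392, 0.177465)  Y=(-0.044681, -0.301735)  product (0.054459, -0.001776)
  m=-1: Y*=(0.287255, 0.322152)  Y=(0.099884, 0.086182)  product (0.000928, 0.056934)
  m=+0: Y*=(0.343592, -0.000000)  Y=(0.305675, 0.000000)  product (0.105027, 0.000000)
  m=+1: Y*=(-0.287255, 0.322152)  Y=(-0.099884, 0.086182)  product (0.000928, -0.056934)
  m=+2: Y*=(-0.020392, -0.177465)  Y=(-0.044681, 0.301735)  product (0.054459, 0.001776)
  m=+3: Y*=(0.029321, 0.020659)  Y=(-0.186485, -0.294247)  product (0.000611, -0.012480)
Accumulated sum (0.217023, -0.000000); after 4π/(2l+1) scaling, (0.389599, -0.000000) ⇒ P_3 = 0.389599

0.389599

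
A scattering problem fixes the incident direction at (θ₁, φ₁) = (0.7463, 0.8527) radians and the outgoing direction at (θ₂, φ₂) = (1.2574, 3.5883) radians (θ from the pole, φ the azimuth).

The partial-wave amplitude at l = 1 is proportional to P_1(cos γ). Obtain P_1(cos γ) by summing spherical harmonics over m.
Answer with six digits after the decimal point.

Term-by-term m-sum for l=1 (normalisation 4π/3 = 4.188790):
  m=-1: (0.154333, 0.176642) × (-0.296415, 0.141983) = (-0.070827, -0.030447)  (running Σ = (-0.070827, -0.030447))
  m=0: (0.358735, -0.000000) × (0.150632, 0.000000) = (0.054037, 0.000000)  (running Σ = (-0.016790, -0.030447))
  m=1: (-0.154333, 0.176642) × (0.296415, 0.141983) = (-0.070827, 0.030447)  (running Σ = (-0.087617, 0.000000))
Total Σ_m = (-0.087617, 0.000000). Multiply by 4.188790: (-0.367007, 0.000000). P_1(cos γ) = -0.367007

-0.367007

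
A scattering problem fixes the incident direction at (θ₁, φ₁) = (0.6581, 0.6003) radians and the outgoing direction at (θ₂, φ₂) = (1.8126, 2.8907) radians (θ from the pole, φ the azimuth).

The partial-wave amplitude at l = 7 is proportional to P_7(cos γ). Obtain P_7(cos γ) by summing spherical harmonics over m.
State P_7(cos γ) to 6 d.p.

-0.321942

Expand P_7 via completeness: Σ_{m} conj(Y_{7,m}) at Ω₁ times Y_{7,m} at Ω₂ —
  term(m=-7) = -0.00617 + 0.00208j   from Y*(Ω₁)=-0.00782 - 0.01397j, Y(Ω₂)=0.07499 - 0.39970j
  term(m=-6) = -0.01118 + 0.02684j   from Y*(Ω₁)=-0.06942 - 0.03441j, Y(Ω₂)=-0.02454 - 0.37448j
  term(m=-5) = -0.00796 - 0.01622j   from Y*(Ω₁)=-0.22193 + 0.03130j, Y(Ω₂)=0.02507 + 0.07660j
  term(m=-4) = -0.14187 - 0.03822j   from Y*(Ω₁)=-0.30809 + 0.28153j, Y(Ω₂)=0.18916 + 0.29692j
  term(m=-3) = -0.01187 + 0.00791j   from Y*(Ω₁)=-0.10226 + 0.43655j, Y(Ω₂)=0.02322 + 0.02175j
  term(m=-2) = 0.00427 - 0.03228j   from Y*(Ω₁)=0.03641 + 0.09381j, Y(Ω₂)=-0.28371 - 0.15565j
  term(m=-1) = 0.01760 + 0.02008j   from Y*(Ω₁)=-0.29755 - 0.20369j, Y(Ω₂)=-0.07174 - 0.01839j
  term(m=+0) = -0.06992 + 0.00000j   from Y*(Ω₁)=-0.22348 + 0.00000j, Y(Ω₂)=0.31289 + 0.00000j
  term(m=+1) = 0.01760 - 0.02008j   from Y*(Ω₁)=0.29755 - 0.20369j, Y(Ω₂)=0.07174 - 0.01839j
  term(m=+2) = 0.00427 + 0.03228j   from Y*(Ω₁)=0.03641 - 0.09381j, Y(Ω₂)=-0.28371 + 0.15565j
  term(m=+3) = -0.01187 - 0.00791j   from Y*(Ω₁)=0.10226 + 0.43655j, Y(Ω₂)=-0.02322 + 0.02175j
  term(m=+4) = -0.14187 + 0.03822j   from Y*(Ω₁)=-0.30809 - 0.28153j, Y(Ω₂)=0.18916 - 0.29692j
  term(m=+5) = -0.00796 + 0.01622j   from Y*(Ω₁)=0.22193 + 0.03130j, Y(Ω₂)=-0.02507 + 0.07660j
  term(m=+6) = -0.01118 - 0.02684j   from Y*(Ω₁)=-0.06942 + 0.03441j, Y(Ω₂)=-0.02454 + 0.37448j
  term(m=+7) = -0.00617 - 0.00208j   from Y*(Ω₁)=0.00782 - 0.01397j, Y(Ω₂)=-0.07499 - 0.39970j
Σ over m = -0.38429 - 0.00000j; ×(4π/15) → -0.32194 - 0.00000j. Real part: -0.321942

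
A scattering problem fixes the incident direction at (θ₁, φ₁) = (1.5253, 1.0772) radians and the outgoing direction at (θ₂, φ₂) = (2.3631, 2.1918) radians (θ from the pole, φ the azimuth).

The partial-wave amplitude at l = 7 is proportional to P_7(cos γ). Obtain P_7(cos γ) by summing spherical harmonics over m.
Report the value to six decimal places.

Term-by-term m-sum for l=7 (normalisation 4π/15 = 0.837758):
  term(m=-7) = (0.001082, -0.020871)   from Y*(Ω₁)=(0.153132, 0.472220), Y(Ω₂)=(-0.039319, -0.015041)
  term(m=-6) = (-0.012416, 0.005314)   from Y*(Ω₁)=(0.083200, 0.015141), Y(Ω₂)=(-0.133200, 0.088114)
  term(m=-5) = (-0.094320, -0.081101)   from Y*(Ω₁)=(-0.221590, 0.277629), Y(Ω₂)=(-0.012805, 0.349954)
  term(m=-4) = (-0.011324, 0.043621)   from Y*(Ω₁)=(0.038809, 0.090882), Y(Ω₂)=(0.360944, 0.278732)
  term(m=-3) = (-0.074544, 0.015282)   from Y*(Ω₁)=(-0.314602, -0.028393), Y(Ω₂)=(0.230684, -0.069396)
  term(m=-2) = (-0.014157, -0.018301)   from Y*(Ω₁)=(-0.057807, 0.087542), Y(Ω₂)=(-0.071216, 0.208739)
  term(m=-1) = (0.046934, -0.095642)   from Y*(Ω₁)=(-0.142782, -0.265385), Y(Ω₂)=(0.205700, 0.287521)
  term(m=+0) = (0.012885, 0.000000)   from Y*(Ω₁)=(-0.106682, -0.000000), Y(Ω₂)=(-0.120781, 0.000000)
  term(m=+1) = (0.046934, 0.095642)   from Y*(Ω₁)=(0.142782, -0.265385), Y(Ω₂)=(-0.205700, 0.287521)
  term(m=+2) = (-0.014157, 0.018301)   from Y*(Ω₁)=(-0.057807, -0.087542), Y(Ω₂)=(-0.071216, -0.208739)
  term(m=+3) = (-0.074544, -0.015282)   from Y*(Ω₁)=(0.314602, -0.028393), Y(Ω₂)=(-0.230684, -0.069396)
  term(m=+4) = (-0.011324, -0.043621)   from Y*(Ω₁)=(0.038809, -0.090882), Y(Ω₂)=(0.360944, -0.278732)
  term(m=+5) = (-0.094320, 0.081101)   from Y*(Ω₁)=(0.221590, 0.277629), Y(Ω₂)=(0.012805, 0.349954)
  term(m=+6) = (-0.012416, -0.005314)   from Y*(Ω₁)=(0.083200, -0.015141), Y(Ω₂)=(-0.133200, -0.088114)
  term(m=+7) = (0.001082, 0.020871)   from Y*(Ω₁)=(-0.153132, 0.472220), Y(Ω₂)=(0.039319, -0.015041)
Total Σ_m = (-0.304606, 0.000000). Multiply by 0.837758: (-0.255186, 0.000000). P_7(cos γ) = -0.255186

-0.255186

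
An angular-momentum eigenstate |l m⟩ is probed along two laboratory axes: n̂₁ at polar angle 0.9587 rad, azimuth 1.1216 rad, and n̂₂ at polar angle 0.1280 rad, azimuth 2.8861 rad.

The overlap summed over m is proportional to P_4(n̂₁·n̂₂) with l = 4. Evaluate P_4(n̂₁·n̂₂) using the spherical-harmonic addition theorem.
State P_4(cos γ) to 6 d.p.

Summing Y*_{l m}(θ₁,φ₁)·Y_{l m}(θ₂,φ₂) over m ∈ [−4, 4]; prefactor 4π/(2·4+1) = 1.396263:
  [-4]  conj(Y_{4,-4})(Ω₁) = (-0.044493, -0.193517) ; Y_{4,-4}(Ω₂) = (0.000061, 0.000100) ; Δ = (0.000017, -0.000016)
  [-3]  conj(Y_{4,-3})(Ω₁) = (-0.384506, -0.087279) ; Y_{4,-3}(Ω₂) = (-0.001860, -0.001791) ; Δ = (0.000559, 0.000851)
  [-2]  conj(Y_{4,-2})(Ω₁) = (-0.182985, 0.229830) ; Y_{4,-2}(Ω₂) = (0.027986, 0.015690) ; Δ = (-0.008727, 0.003561)
  [-1]  conj(Y_{4,-1})(Ω₁) = (-0.066560, -0.138074) ; Y_{4,-1}(Ω₂) = (-0.225196, -0.058822) ; Δ = (0.006867, 0.035009)
  [+0]  conj(Y_{4,0})(Ω₁) = (-0.326826, -0.000000) ; Y_{4,0}(Ω₂) = (0.778318, 0.000000) ; Δ = (-0.254375, -0.000000)
  [+1]  conj(Y_{4,1})(Ω₁) = (0.066560, -0.138074) ; Y_{4,1}(Ω₂) = (0.225196, -0.058822) ; Δ = (0.006867, -0.035009)
  [+2]  conj(Y_{4,2})(Ω₁) = (-0.182985, -0.229830) ; Y_{4,2}(Ω₂) = (0.027986, -0.015690) ; Δ = (-0.008727, -0.003561)
  [+3]  conj(Y_{4,3})(Ω₁) = (0.384506, -0.087279) ; Y_{4,3}(Ω₂) = (0.001860, -0.001791) ; Δ = (0.000559, -0.000851)
  [+4]  conj(Y_{4,4})(Ω₁) = (-0.044493, 0.193517) ; Y_{4,4}(Ω₂) = (0.000061, -0.000100) ; Δ = (0.000017, 0.000016)
Σ over m = (-0.256943, -0.000000); ×(4π/9) → (-0.358759, -0.000000). Real part: -0.358759

-0.358759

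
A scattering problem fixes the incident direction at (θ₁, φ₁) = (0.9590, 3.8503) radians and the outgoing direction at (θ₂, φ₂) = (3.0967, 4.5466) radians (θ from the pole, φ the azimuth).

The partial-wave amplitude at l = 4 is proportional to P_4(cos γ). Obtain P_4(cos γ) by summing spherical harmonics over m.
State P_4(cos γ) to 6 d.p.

Expand P_4 via completeness: Σ_{m} conj(Y_{4,m}) at Ω₁ times Y_{4,m} at Ω₂ —
  term(m=-4) = -0.00000 - 0.00000j   from Y*(Ω₁)=-0.18946 + 0.06001j, Y(Ω₂)=0.00000 + 0.00000j
  term(m=-3) = 0.00002 + 0.00004j   from Y*(Ω₁)=0.20792 - 0.33511j, Y(Ω₂)=-0.00005 + 0.00010j
  term(m=-2) = 0.00021 - 0.00116j   from Y*(Ω₁)=0.04483 + 0.29001j, Y(Ω₂)=-0.00381 - 0.00131j
  term(m=-1) = 0.00997 - 0.00833j   from Y*(Ω₁)=0.11668 + 0.10003j, Y(Ω₂)=0.01395 - 0.08338j
  term(m=+0) = -0.27363 + 0.00000j   from Y*(Ω₁)=-0.32662 + 0.00000j, Y(Ω₂)=0.83778 + 0.00000j
  term(m=+1) = 0.00997 + 0.00833j   from Y*(Ω₁)=-0.11668 + 0.10003j, Y(Ω₂)=-0.01395 - 0.08338j
  term(m=+2) = 0.00021 + 0.00116j   from Y*(Ω₁)=0.04483 - 0.29001j, Y(Ω₂)=-0.00381 + 0.00131j
  term(m=+3) = 0.00002 - 0.00004j   from Y*(Ω₁)=-0.20792 - 0.33511j, Y(Ω₂)=0.00005 + 0.00010j
  term(m=+4) = -0.00000 + 0.00000j   from Y*(Ω₁)=-0.18946 - 0.06001j, Y(Ω₂)=0.00000 - 0.00000j
Σ over m = -0.25324 + 0.00000j; ×(4π/9) → -0.35358 + 0.00000j. Real part: -0.353584

-0.353584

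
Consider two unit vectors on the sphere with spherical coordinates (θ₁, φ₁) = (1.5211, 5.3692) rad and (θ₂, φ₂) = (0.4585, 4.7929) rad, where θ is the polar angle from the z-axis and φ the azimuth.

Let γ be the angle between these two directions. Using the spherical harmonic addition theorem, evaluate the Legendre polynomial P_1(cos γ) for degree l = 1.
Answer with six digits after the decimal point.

0.415203

Expand P_1 via completeness: Σ_{m} conj(Y_{1,m}) at Ω₁ times Y_{1,m} at Ω₂ —
  [-1]  conj(Y_{1,-1})(Ω₁) = (0.210696, -0.273274) ; Y_{1,-1}(Ω₂) = (0.012298, 0.152422) ; Δ = (0.044244, 0.028754)
  [+0]  conj(Y_{1,0})(Ω₁) = (0.024272, -0.000000) ; Y_{1,0}(Ω₂) = (0.438138, 0.000000) ; Δ = (0.010634, 0.000000)
  [+1]  conj(Y_{1,1})(Ω₁) = (-0.210696, -0.273274) ; Y_{1,1}(Ω₂) = (-0.012298, 0.152422) ; Δ = (0.044244, -0.028754)
Accumulated sum (0.099122, 0.000000); after 4π/(2l+1) scaling, (0.415203, 0.000000) ⇒ P_1 = 0.415203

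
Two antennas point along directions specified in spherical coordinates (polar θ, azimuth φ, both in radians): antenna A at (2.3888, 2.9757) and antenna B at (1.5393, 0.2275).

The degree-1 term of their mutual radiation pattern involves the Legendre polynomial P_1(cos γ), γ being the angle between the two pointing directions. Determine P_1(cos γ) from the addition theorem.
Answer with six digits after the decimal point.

-0.654124

Addition theorem: P_1(cos γ) = (4π/3) Σ_m Y*_{lm}(Ω₁) Y_{lm}(Ω₂), m = −1…1:
  m=-1: -0.232964+0.039006i × +0.336425-0.077885i = -0.075337+0.031267i  (running Σ = -0.075337+0.031267i)
  m=0: -0.356574-0.000000i × +0.015387+0.000000i = -0.005486-0.000000i  (running Σ = -0.080824+0.031267i)
  m=1: +0.232964+0.039006i × -0.336425-0.077885i = -0.075337-0.031267i  (running Σ = -0.156161+0.000000i)
Σ over m = -0.156161+0.000000i; ×(4π/3) → -0.654124+0.000000i. Real part: -0.654124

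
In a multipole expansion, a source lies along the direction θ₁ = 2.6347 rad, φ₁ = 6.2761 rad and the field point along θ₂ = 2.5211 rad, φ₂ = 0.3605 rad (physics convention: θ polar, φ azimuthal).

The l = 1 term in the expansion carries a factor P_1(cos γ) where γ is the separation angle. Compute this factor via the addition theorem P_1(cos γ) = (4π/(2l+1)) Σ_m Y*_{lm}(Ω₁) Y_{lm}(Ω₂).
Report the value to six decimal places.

0.974698

Term-by-term m-sum for l=1 (normalisation 4π/3 = 4.188790):
  term(m=-1) = 0.03144 - 0.01211j   from Y*(Ω₁)=0.16772 - 0.00119j, Y(Ω₂)=0.18797 - 0.07086j
  term(m=+0) = 0.16981 + 0.00000j   from Y*(Ω₁)=-0.42716 + 0.00000j, Y(Ω₂)=-0.39752 + 0.00000j
  term(m=+1) = 0.03144 + 0.01211j   from Y*(Ω₁)=-0.16772 - 0.00119j, Y(Ω₂)=-0.18797 - 0.07086j
Accumulated sum 0.23269 + 0.00000j; after 4π/(2l+1) scaling, 0.97470 + 0.00000j ⇒ P_1 = 0.974698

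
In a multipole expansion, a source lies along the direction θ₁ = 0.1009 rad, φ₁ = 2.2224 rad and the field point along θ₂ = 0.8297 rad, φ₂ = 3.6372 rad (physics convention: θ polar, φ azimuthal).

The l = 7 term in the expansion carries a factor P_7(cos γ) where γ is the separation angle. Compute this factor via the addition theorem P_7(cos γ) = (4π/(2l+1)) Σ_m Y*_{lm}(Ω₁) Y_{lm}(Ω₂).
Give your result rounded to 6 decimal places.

0.199564

Expand P_7 via completeness: Σ_{m} conj(Y_{7,m}) at Ω₁ times Y_{7,m} at Ω₂ —
  m=-7: -0.00000 + 0.00000j × 0.05630 - 0.01914j = -0.00000 + 0.00000j  (running Σ = -0.00000 + 0.00000j)
  m=-6: 0.00000 + 0.00000j × -0.20075 - 0.03404j = -0.00000 - 0.00000j  (running Σ = -0.00000 - 0.00000j)
  m=-5: 0.00001 - 0.00004j × 0.31108 + 0.24321j = 0.00001 - 0.00001j  (running Σ = 0.00001 - 0.00001j)
  m=-4: -0.00064 + 0.00038j × -0.17173 - 0.39335j = 0.00026 + 0.00019j  (running Σ = 0.00027 + 0.00017j)
  m=-3: 0.00815 + 0.00329j × -0.00977 + 0.11611j = -0.00046 + 0.00091j  (running Σ = -0.00019 + 0.00109j)
  m=-2: -0.01931 - 0.07042j × -0.17096 + 0.26118j = 0.02169 + 0.00700j  (running Σ = 0.02150 + 0.00808j)
  m=-1: -0.23294 + 0.30540j × 0.23541 - 0.12727j = -0.01597 + 0.10154j  (running Σ = 0.00553 + 0.10962j)
  m=0: 0.94222 + 0.00000j × 0.24108 + 0.00000j = 0.22715 + 0.00000j  (running Σ = 0.23268 + 0.10962j)
  m=1: 0.23294 + 0.30540j × -0.23541 - 0.12727j = -0.01597 - 0.10154j  (running Σ = 0.21671 + 0.00808j)
  m=2: -0.01931 + 0.07042j × -0.17096 - 0.26118j = 0.02169 - 0.00700j  (running Σ = 0.23840 + 0.00109j)
  m=3: -0.00815 + 0.00329j × 0.00977 + 0.11611j = -0.00046 - 0.00091j  (running Σ = 0.23794 + 0.00017j)
  m=4: -0.00064 - 0.00038j × -0.17173 + 0.39335j = 0.00026 - 0.00019j  (running Σ = 0.23820 - 0.00001j)
  m=5: -0.00001 - 0.00004j × -0.31108 + 0.24321j = 0.00001 + 0.00001j  (running Σ = 0.23821 - 0.00000j)
  m=6: 0.00000 - 0.00000j × -0.20075 + 0.03404j = -0.00000 + 0.00000j  (running Σ = 0.23821 + 0.00000j)
  m=7: 0.00000 + 0.00000j × -0.05630 - 0.01914j = -0.00000 - 0.00000j  (running Σ = 0.23821 - 0.00000j)
Σ over m = 0.23821 - 0.00000j; ×(4π/15) → 0.19956 - 0.00000j. Real part: 0.199564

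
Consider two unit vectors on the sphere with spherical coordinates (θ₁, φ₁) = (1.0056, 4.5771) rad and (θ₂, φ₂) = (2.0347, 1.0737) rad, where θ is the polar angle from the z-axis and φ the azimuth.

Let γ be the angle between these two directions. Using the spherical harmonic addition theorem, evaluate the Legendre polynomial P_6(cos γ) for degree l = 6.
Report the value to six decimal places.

Addition theorem: P_6(cos γ) = (4π/13) Σ_m Y*_{lm}(Ω₁) Y_{lm}(Ω₂), m = −6…6:
  term(m=-6) = (-0.024453, 0.035739)   from Y*(Ω₁)=(-0.120590, 0.127115), Y(Ω₂)=(0.244031, -0.039135)
  term(m=-5) = (-0.038913, 0.160232)   from Y*(Ω₁)=(-0.240983, -0.300179), Y(Ω₂)=(-0.261310, -0.339411)
  term(m=-4) = (0.013226, 0.106491)   from Y*(Ω₁)=(0.335211, -0.201462), Y(Ω₂)=(-0.111278, 0.250804)
  term(m=-3) = (-0.002532, -0.004801)   from Y*(Ω₁)=(0.012885, 0.029984), Y(Ω₂)=(-0.165782, 0.013209)
  term(m=-2) = (0.084103, 0.074303)   from Y*(Ω₁)=(0.324083, -0.089894), Y(Ω₂)=(0.181917, 0.279732)
  term(m=-1) = (-0.008095, -0.003064)   from Y*(Ω₁)=(0.022371, 0.164346), Y(Ω₂)=(-0.024886, 0.045870)
  term(m=+0) = (0.098692, 0.000000)   from Y*(Ω₁)=(0.295751, -0.000000), Y(Ω₂)=(0.333698, 0.000000)
  term(m=+1) = (-0.008095, 0.003064)   from Y*(Ω₁)=(-0.022371, 0.164346), Y(Ω₂)=(0.024886, 0.045870)
  term(m=+2) = (0.084103, -0.074303)   from Y*(Ω₁)=(0.324083, 0.089894), Y(Ω₂)=(0.181917, -0.279732)
  term(m=+3) = (-0.002532, 0.004801)   from Y*(Ω₁)=(-0.012885, 0.029984), Y(Ω₂)=(0.165782, 0.013209)
  term(m=+4) = (0.013226, -0.106491)   from Y*(Ω₁)=(0.335211, 0.201462), Y(Ω₂)=(-0.111278, -0.250804)
  term(m=+5) = (-0.038913, -0.160232)   from Y*(Ω₁)=(0.240983, -0.300179), Y(Ω₂)=(0.261310, -0.339411)
  term(m=+6) = (-0.024453, -0.035739)   from Y*(Ω₁)=(-0.120590, -0.127115), Y(Ω₂)=(0.244031, 0.039135)
Accumulated sum (0.145363, 0.000000); after 4π/(2l+1) scaling, (0.140514, 0.000000) ⇒ P_6 = 0.140514

0.140514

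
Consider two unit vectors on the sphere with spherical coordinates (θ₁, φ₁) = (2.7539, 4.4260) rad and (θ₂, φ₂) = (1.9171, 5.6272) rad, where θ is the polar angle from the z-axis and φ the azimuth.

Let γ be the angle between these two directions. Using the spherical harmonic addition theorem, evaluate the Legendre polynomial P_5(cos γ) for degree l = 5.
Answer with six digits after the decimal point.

0.204815

Summing Y*_{l m}(θ₁,φ₁)·Y_{l m}(θ₂,φ₂) over m ∈ [−5, 5]; prefactor 4π/(2·5+1) = 1.142397:
  term(m=-5) = (0.001178, 0.000335)   from Y*(Ω₁)=(-0.003550, -0.000496), Y(Ω₂)=(-0.338513, -0.047129)
  term(m=-4) = (0.000999, 0.010779)   from Y*(Ω₁)=(-0.011451, 0.025284), Y(Ω₂)=(0.338904, -0.192988)
  term(m=-3) = (-0.001193, 0.000594)   from Y*(Ω₁)=(0.095037, 0.081957), Y(Ω₂)=(-0.004106, 0.009790)
  term(m=-2) = (0.086724, 0.079058)   from Y*(Ω₁)=(0.296109, -0.190959), Y(Ω₂)=(0.085245, 0.321965)
  term(m=-1) = (-0.019496, 0.050324)   from Y*(Ω₁)=(-0.151428, -0.514215), Y(Ω₂)=(-0.079782, -0.061408)
  term(m=+0) = (0.042860, 0.000000)   from Y*(Ω₁)=(-0.138929, -0.000000), Y(Ω₂)=(-0.308500, 0.000000)
  term(m=+1) = (-0.019496, -0.050324)   from Y*(Ω₁)=(0.151428, -0.514215), Y(Ω₂)=(0.079782, -0.061408)
  term(m=+2) = (0.086724, -0.079058)   from Y*(Ω₁)=(0.296109, 0.190959), Y(Ω₂)=(0.085245, -0.321965)
  term(m=+3) = (-0.001193, -0.000594)   from Y*(Ω₁)=(-0.095037, 0.081957), Y(Ω₂)=(0.004106, 0.009790)
  term(m=+4) = (0.000999, -0.010779)   from Y*(Ω₁)=(-0.011451, -0.025284), Y(Ω₂)=(0.338904, 0.192988)
  term(m=+5) = (0.001178, -0.000335)   from Y*(Ω₁)=(0.003550, -0.000496), Y(Ω₂)=(0.338513, -0.047129)
Total Σ_m = (0.179285, -0.000000). Multiply by 1.142397: (0.204815, -0.000000). P_5(cos γ) = 0.204815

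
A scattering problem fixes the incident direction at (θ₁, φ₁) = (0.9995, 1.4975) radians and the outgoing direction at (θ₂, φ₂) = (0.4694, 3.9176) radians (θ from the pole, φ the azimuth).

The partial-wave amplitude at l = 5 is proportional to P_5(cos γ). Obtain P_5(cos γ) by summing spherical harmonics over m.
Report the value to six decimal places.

Term-by-term m-sum for l=5 (normalisation 4π/11 = 1.142397):
  [-5]  conj(Y_{5,-5})(Ω₁) = (0.070053, 0.182515) ; Y_{5,-5}(Ω₂) = (0.006501, -0.005917) ; Δ = (0.001535, 0.000772)
  [-4]  conj(Y_{5,-4})(Ω₁) = (0.380431, -0.114846) ; Y_{5,-4}(Ω₂) = (-0.054768, -0.002058) ; Δ = (-0.021072, 0.005507)
  [-3]  conj(Y_{5,-3})(Ω₁) = (-0.073278, -0.327860) ; Y_{5,-3}(Ω₂) = (0.135456, 0.143312) ; Δ = (0.037060, -0.054912)
  [-2]  conj(Y_{5,-2})(Ω₁) = (0.078813, -0.011637) ; Y_{5,-2}(Ω₂) = (0.008051, -0.428626) ; Δ = (-0.004353, -0.033875)
  [-1]  conj(Y_{5,-1})(Ω₁) = (-0.025612, -0.348801) ; Y_{5,-1}(Ω₂) = (-0.325705, 0.319645) ; Δ = (0.119834, 0.105420)
  [+0]  conj(Y_{5,0})(Ω₁) = (-0.005124, -0.000000) ; Y_{5,0}(Ω₂) = (-0.085631, 0.000000) ; Δ = (0.000439, 0.000000)
  [+1]  conj(Y_{5,1})(Ω₁) = (0.025612, -0.348801) ; Y_{5,1}(Ω₂) = (0.325705, 0.319645) ; Δ = (0.119834, -0.105420)
  [+2]  conj(Y_{5,2})(Ω₁) = (0.078813, 0.011637) ; Y_{5,2}(Ω₂) = (0.008051, 0.428626) ; Δ = (-0.004353, 0.033875)
  [+3]  conj(Y_{5,3})(Ω₁) = (0.073278, -0.327860) ; Y_{5,3}(Ω₂) = (-0.135456, 0.143312) ; Δ = (0.037060, 0.054912)
  [+4]  conj(Y_{5,4})(Ω₁) = (0.380431, 0.114846) ; Y_{5,4}(Ω₂) = (-0.054768, 0.002058) ; Δ = (-0.021072, -0.005507)
  [+5]  conj(Y_{5,5})(Ω₁) = (-0.070053, 0.182515) ; Y_{5,5}(Ω₂) = (-0.006501, -0.005917) ; Δ = (0.001535, -0.000772)
Accumulated sum (0.266448, 0.000000); after 4π/(2l+1) scaling, (0.304390, 0.000000) ⇒ P_5 = 0.304390

0.304390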